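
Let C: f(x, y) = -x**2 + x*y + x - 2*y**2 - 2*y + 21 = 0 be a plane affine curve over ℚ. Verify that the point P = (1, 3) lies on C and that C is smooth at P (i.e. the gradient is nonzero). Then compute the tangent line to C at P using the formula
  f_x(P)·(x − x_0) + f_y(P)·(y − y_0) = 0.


Tangent line at P: 2*x - 13*y + 37 = 0.

Step 1: f(1, 3) = 0, so P lies on C.
Step 2: partial derivatives
  f_x(x, y) = -2*x + y + 1, f_y(x, y) = x - 4*y - 2.
  f_x(P) = 2, f_y(P) = -13 (gradient nonzero, so P is smooth).
Step 3: tangent line at P: 2·(x − 1) + -13·(y − 3) = 0.
Expanding: 2*x - 13*y + 37 = 0.


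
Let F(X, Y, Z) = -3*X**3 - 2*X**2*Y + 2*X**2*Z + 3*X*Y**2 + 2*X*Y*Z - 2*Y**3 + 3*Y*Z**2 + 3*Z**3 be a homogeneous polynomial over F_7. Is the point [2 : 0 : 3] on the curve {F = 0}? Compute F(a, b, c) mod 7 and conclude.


F(2,0,3) ≡ 4 (mod 7); P is NOT on the curve.

Evaluate F(2, 0, 3) term-by-term (mod 7).
  -3*X**3 ↦ -3·8·1·1 = -24
  -2*X**2*Y ↦ -2·4·0·1 = 0
  2*X**2*Z ↦ 2·4·1·3 = 24
  3*X*Y**2 ↦ 3·2·0·1 = 0
  2*X*Y*Z ↦ 2·2·0·3 = 0
  -2*Y**3 ↦ -2·1·0·1 = 0
  3*Y*Z**2 ↦ 3·1·0·9 = 0
  3*Z**3 ↦ 3·1·1·27 = 81
Sum: F(2, 0, 3) = (-24) + (0) + (24) + (0) + (0) + (0) + (0) + (81) = 81.
Reducing mod 7: 81 ≡ 4 (mod 7).
Since F(a, b, c) ≡ 4 ≠ 0 (mod 7), P does NOT lie on the curve.


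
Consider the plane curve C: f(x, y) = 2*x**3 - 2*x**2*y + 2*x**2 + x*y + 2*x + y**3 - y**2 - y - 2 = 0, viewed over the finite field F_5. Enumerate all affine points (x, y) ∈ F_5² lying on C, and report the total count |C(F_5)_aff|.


Affine F_5-points: {(0, 2), (3, 1), (3, 4)}; count = 3.

For each of the 25 pairs (x, y) ∈ F_5², evaluate f(x, y) mod 5. Record the zeros.
  x = 0: [0↦3, 1↦2, 2↦0, 3↦3, 4↦2]  zeros at y ∈ {2}
  x = 1: [0↦4, 1↦2, 2↦4, 3↦1, 4↦4]  zeros at y ∈ ∅
  x = 2: [0↦1, 1↦4, 2↦1, 3↦3, 4↦1]  zeros at y ∈ ∅
  x = 3: [0↦1, 1↦0, 2↦3, 3↦1, 4↦0]  zeros at y ∈ {1, 4}
  x = 4: [0↦1, 1↦2, 2↦2, 3↦2, 4↦3]  zeros at y ∈ ∅
Collecting zeros: affine points = {(0, 2), (3, 1), (3, 4)}.
Total count |C(F_5)_aff| = 3.


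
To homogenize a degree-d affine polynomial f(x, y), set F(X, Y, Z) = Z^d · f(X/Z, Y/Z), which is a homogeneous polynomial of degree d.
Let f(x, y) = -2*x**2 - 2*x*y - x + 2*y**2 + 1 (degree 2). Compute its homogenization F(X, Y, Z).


F(X, Y, Z) = -2*X**2 - 2*X*Y - X*Z + 2*Y**2 + Z**2

deg(f) = 2.
Substitute x = X/Z, y = Y/Z into f, then multiply by Z^2.
  monomial -2·x^2·y^0 ↦ -2·X^2·Y^0·Z^0.
  monomial -2·x^1·y^1 ↦ -2·X^1·Y^1·Z^0.
  monomial -1·x^1·y^0 ↦ -1·X^1·Y^0·Z^1.
  monomial 2·x^0·y^2 ↦ 2·X^0·Y^2·Z^0.
  monomial 1·x^0·y^0 ↦ 1·X^0·Y^0·Z^2.
Collecting: F(X, Y, Z) = -2*X**2 - 2*X*Y - X*Z + 2*Y**2 + Z**2.


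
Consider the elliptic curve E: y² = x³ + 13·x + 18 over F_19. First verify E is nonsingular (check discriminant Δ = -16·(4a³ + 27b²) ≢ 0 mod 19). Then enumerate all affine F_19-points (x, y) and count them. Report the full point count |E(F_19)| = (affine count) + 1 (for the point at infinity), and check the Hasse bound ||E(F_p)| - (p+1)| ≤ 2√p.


Affine points = {(4, 1), (4, 18), (8, 8), (8, 11), (9, 3), (9, 16), (13, 3), (13, 16), (15, 4), (15, 15), (16, 3), (16, 16), (18, 2), (18, 17)}; affine count = 14; |E(F_19)| = 15.

Discriminant check: Δ ∝ 4a³ + 27b² = 4·13³ + 27·18² = 4·2197 + 27·324 ≡ 18 (mod 19). Nonzero ⇒ E is nonsingular.
For each x ∈ F_19, compute rhs = x³ + 13·x + 18 mod 19, then count y ∈ F_19 with y² ≡ rhs.
  x = 0: rhs = 18, matching y values: none (0 points).
  x = 1: rhs = 13, matching y values: none (0 points).
  x = 2: rhs = 14, matching y values: none (0 points).
  x = 3: rhs = 8, matching y values: none (0 points).
  x = 4: rhs = 1, matching y values: 1, 18 (2 points).
  x = 5: rhs = 18, matching y values: none (0 points).
  x = 6: rhs = 8, matching y values: none (0 points).
  x = 7: rhs = 15, matching y values: none (0 points).
  x = 8: rhs = 7, matching y values: 8, 11 (2 points).
  x = 9: rhs = 9, matching y values: 3, 16 (2 points).
  x = 10: rhs = 8, matching y values: none (0 points).
  x = 11: rhs = 10, matching y values: none (0 points).
  x = 12: rhs = 2, matching y values: none (0 points).
  x = 13: rhs = 9, matching y values: 3, 16 (2 points).
  x = 14: rhs = 18, matching y values: none (0 points).
  x = 15: rhs = 16, matching y values: 4, 15 (2 points).
  x = 16: rhs = 9, matching y values: 3, 16 (2 points).
  x = 17: rhs = 3, matching y values: none (0 points).
  x = 18: rhs = 4, matching y values: 2, 17 (2 points).
Total affine count: 14.
Full point count |E(F_19)| = 14 + 1 = 15.
Hasse bound: |15 − (19+1)| = |-5| = 5 ≤ 2√19 ≈ 8.7178 ✓.


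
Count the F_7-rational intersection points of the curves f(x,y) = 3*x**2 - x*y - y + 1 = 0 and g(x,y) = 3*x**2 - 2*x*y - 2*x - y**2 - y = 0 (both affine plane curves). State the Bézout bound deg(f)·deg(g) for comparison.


Common zeros: {(3, 0)}; count = 1; Bézout bound = 4.

deg(f) = 2, deg(g) = 2, so Bézout bound = 4.
Scan x ∈ F_7. For each x, list the y ∈ F_7 with f(x, y) ≡ 0 and those with g(x, y) ≡ 0 (mod 7); the common zeros in that column are the intersection.
  x = 0: f ≡ 0 at y ∈ {1}; g ≡ 0 at y ∈ {0, 6}; common: ∅.
  x = 1: f ≡ 0 at y ∈ {2}; g ≡ 0 at y ∈ ∅; common: ∅.
  x = 2: f ≡ 0 at y ∈ {2}; g ≡ 0 at y ∈ {4, 5}; common: ∅.
  x = 3: f ≡ 0 at y ∈ {0}; g ≡ 0 at y ∈ {0}; common: {0}.
  x = 4: f ≡ 0 at y ∈ {0}; g ≡ 0 at y ∈ ∅; common: ∅.
  x = 5: f ≡ 0 at y ∈ {1}; g ≡ 0 at y ∈ ∅; common: ∅.
  x = 6: f ≡ 0 at y ∈ ∅; g ≡ 0 at y ∈ {4}; common: ∅.
Collecting: common zeros = {(3, 0)}, so the count is 1.
Comparison with the Bézout bound: 1 ≤ 4 = deg(f)·deg(g), as expected for curves with no common component (the affine F_7-count falls short of the bound because intersections may lie at infinity, over extension fields, or carry multiplicity).


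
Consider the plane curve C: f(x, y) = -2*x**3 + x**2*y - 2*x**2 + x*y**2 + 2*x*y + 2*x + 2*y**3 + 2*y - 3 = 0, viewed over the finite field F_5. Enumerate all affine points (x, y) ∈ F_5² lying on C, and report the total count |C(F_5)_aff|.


Affine F_5-points: {(1, 0), (1, 2), (3, 4), (4, 0)}; count = 4.

For each of the 25 pairs (x, y) ∈ F_5², evaluate f(x, y) mod 5. Record the zeros.
  x = 0: [0↦2, 1↦1, 2↦2, 3↦2, 4↦3]  zeros at y ∈ ∅
  x = 1: [0↦0, 1↦3, 2↦0, 3↦3, 4↦4]  zeros at y ∈ {0, 2}
  x = 2: [0↦2, 1↦1, 2↦1, 3↦4, 4↦2]  zeros at y ∈ ∅
  x = 3: [0↦1, 1↦3, 2↦3, 3↦3, 4↦0]  zeros at y ∈ {4}
  x = 4: [0↦0, 1↦2, 2↦4, 3↦3, 4↦1]  zeros at y ∈ {0}
Collecting zeros: affine points = {(1, 0), (1, 2), (3, 4), (4, 0)}.
Total count |C(F_5)_aff| = 4.


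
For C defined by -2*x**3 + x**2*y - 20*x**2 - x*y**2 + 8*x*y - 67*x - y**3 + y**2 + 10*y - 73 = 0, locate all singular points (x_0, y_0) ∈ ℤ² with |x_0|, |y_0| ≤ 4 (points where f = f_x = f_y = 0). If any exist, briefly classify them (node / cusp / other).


Singular points: {(-3, 1)}; classification: node.

Compute partial derivatives:
  f_x = -6*x**2 + 2*x*y - 40*x - y**2 + 8*y - 67.
  f_y = x**2 - 2*x*y + 8*x - 3*y**2 + 2*y + 10.
Scan x_0 ∈ {−4, ..., 4}. For each x_0, f_y(x_0, y) is a polynomial in y; find its integer roots y ∈ {−4, ..., 4}, then test f_x and f at those candidates.
  x = -4: f_y(-4, y) = -3*y**2 + 10*y - 6; no integer root y with |y| ≤ 4.
  x = -3: f_y(-3, y) = -3*y**2 + 8*y - 5; vanishes at y ∈ {1}. (-3, 1): f_x = 0, f = 0 — SINGULAR.
  x = -2: f_y(-2, y) = -3*y**2 + 6*y - 2; no integer root y with |y| ≤ 4.
  x = -1: f_y(-1, y) = -3*y**2 + 4*y + 3; no integer root y with |y| ≤ 4.
  x = 0: f_y(0, y) = -3*y**2 + 2*y + 10; no integer root y with |y| ≤ 4.
  x = 1: f_y(1, y) = 19 - 3*y**2; no integer root y with |y| ≤ 4.
  x = 2: f_y(2, y) = -3*y**2 - 2*y + 30; no integer root y with |y| ≤ 4.
  x = 3: f_y(3, y) = -3*y**2 - 4*y + 43; no integer root y with |y| ≤ 4.
  x = 4: f_y(4, y) = -3*y**2 - 6*y + 58; no integer root y with |y| ≤ 4.
Only singular point on the grid: (-3, 1).
Classify: substitute x = -3 + u, y = 1 + v and expand: f = -2*u**3 + u**2*v - u**2 - u*v**2 - v**3 + v**2.
No constant or linear terms (consistent with a singular point). Quadratic part: -u**2 + v**2. Cubic part: -2*u**3 + u**2*v - u*v**2 - v**3.
The quadratic part v**2 - u**2 = (v − u)(v + u) splits into two distinct linear factors, so there are two distinct tangent lines y − 1 = ±(x − -3) — this is a node (ordinary double point).
Classification: node.


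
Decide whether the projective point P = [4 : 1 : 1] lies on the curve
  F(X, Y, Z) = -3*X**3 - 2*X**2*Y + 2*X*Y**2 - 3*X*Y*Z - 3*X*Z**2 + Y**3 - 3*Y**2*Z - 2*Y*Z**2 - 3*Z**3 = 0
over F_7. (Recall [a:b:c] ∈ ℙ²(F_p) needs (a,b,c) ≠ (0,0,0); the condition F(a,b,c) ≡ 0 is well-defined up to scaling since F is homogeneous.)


F(4,1,1) ≡ 5 (mod 7); P is NOT on the curve.

Evaluate F(4, 1, 1) term-by-term (mod 7).
  -3*X**3 ↦ -3·64·1·1 = -192
  -2*X**2*Y ↦ -2·16·1·1 = -32
  2*X*Y**2 ↦ 2·4·1·1 = 8
  -3*X*Y*Z ↦ -3·4·1·1 = -12
  -3*X*Z**2 ↦ -3·4·1·1 = -12
  Y**3 ↦ 1·1·1·1 = 1
  -3*Y**2*Z ↦ -3·1·1·1 = -3
  -2*Y*Z**2 ↦ -2·1·1·1 = -2
  -3*Z**3 ↦ -3·1·1·1 = -3
Sum: F(4, 1, 1) = (-192) + (-32) + (8) + (-12) + (-12) + (1) + (-3) + (-2) + (-3) = -247.
Reducing mod 7: -247 ≡ 5 (mod 7).
Since F(a, b, c) ≡ 5 ≠ 0 (mod 7), P does NOT lie on the curve.


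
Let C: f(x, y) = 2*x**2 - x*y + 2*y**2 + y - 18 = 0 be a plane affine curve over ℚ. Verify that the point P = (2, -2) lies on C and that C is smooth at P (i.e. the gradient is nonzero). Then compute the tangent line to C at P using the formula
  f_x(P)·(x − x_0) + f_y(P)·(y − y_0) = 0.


Tangent line at P: 10*x - 9*y - 38 = 0.

Step 1: f(2, -2) = 0, so P lies on C.
Step 2: partial derivatives
  f_x(x, y) = 4*x - y, f_y(x, y) = -x + 4*y + 1.
  f_x(P) = 10, f_y(P) = -9 (gradient nonzero, so P is smooth).
Step 3: tangent line at P: 10·(x − 2) + -9·(y − -2) = 0.
Expanding: 10*x - 9*y - 38 = 0.


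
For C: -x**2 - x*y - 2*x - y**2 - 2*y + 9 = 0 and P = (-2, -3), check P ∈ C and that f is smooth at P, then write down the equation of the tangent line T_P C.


Tangent line at P: 5*x + 6*y + 28 = 0.

Step 1: f(-2, -3) = 0, so P lies on C.
Step 2: partial derivatives
  f_x(x, y) = -2*x - y - 2, f_y(x, y) = -x - 2*y - 2.
  f_x(P) = 5, f_y(P) = 6 (gradient nonzero, so P is smooth).
Step 3: tangent line at P: 5·(x − -2) + 6·(y − -3) = 0.
Expanding: 5*x + 6*y + 28 = 0.


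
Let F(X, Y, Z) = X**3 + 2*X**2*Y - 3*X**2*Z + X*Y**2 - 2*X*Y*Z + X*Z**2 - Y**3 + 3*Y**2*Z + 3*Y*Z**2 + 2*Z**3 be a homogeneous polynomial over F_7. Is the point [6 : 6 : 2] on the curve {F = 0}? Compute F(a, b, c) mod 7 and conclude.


F(6,6,2) ≡ 0 (mod 7); P is on the curve.

Evaluate F(6, 6, 2) term-by-term (mod 7).
  X**3 ↦ 1·216·1·1 = 216
  2*X**2*Y ↦ 2·36·6·1 = 432
  -3*X**2*Z ↦ -3·36·1·2 = -216
  X*Y**2 ↦ 1·6·36·1 = 216
  -2*X*Y*Z ↦ -2·6·6·2 = -144
  X*Z**2 ↦ 1·6·1·4 = 24
  -Y**3 ↦ -1·1·216·1 = -216
  3*Y**2*Z ↦ 3·1·36·2 = 216
  3*Y*Z**2 ↦ 3·1·6·4 = 72
  2*Z**3 ↦ 2·1·1·8 = 16
Sum: F(6, 6, 2) = (216) + (432) + (-216) + (216) + (-144) + (24) + (-216) + (216) + (72) + (16) = 616.
Reducing mod 7: 616 ≡ 0 (mod 7).
Since F(a, b, c) ≡ 0 (mod 7), P lies on the curve.


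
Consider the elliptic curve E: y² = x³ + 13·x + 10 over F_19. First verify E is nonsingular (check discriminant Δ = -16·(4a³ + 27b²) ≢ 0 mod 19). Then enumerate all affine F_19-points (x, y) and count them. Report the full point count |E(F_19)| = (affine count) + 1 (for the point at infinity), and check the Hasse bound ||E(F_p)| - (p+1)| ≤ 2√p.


Affine points = {(1, 9), (1, 10), (2, 5), (2, 14), (3, 0), (6, 0), (7, 8), (7, 11), (9, 1), (9, 18), (10, 0), (13, 1), (13, 18), (16, 1), (16, 18)}; affine count = 15; |E(F_19)| = 16.

Discriminant check: Δ ∝ 4a³ + 27b² = 4·13³ + 27·10² = 4·2197 + 27·100 ≡ 12 (mod 19). Nonzero ⇒ E is nonsingular.
For each x ∈ F_19, compute rhs = x³ + 13·x + 10 mod 19, then count y ∈ F_19 with y² ≡ rhs.
  x = 0: rhs = 10, matching y values: none (0 points).
  x = 1: rhs = 5, matching y values: 9, 10 (2 points).
  x = 2: rhs = 6, matching y values: 5, 14 (2 points).
  x = 3: rhs = 0, matching y values: 0 (1 points).
  x = 4: rhs = 12, matching y values: none (0 points).
  x = 5: rhs = 10, matching y values: none (0 points).
  x = 6: rhs = 0, matching y values: 0 (1 points).
  x = 7: rhs = 7, matching y values: 8, 11 (2 points).
  x = 8: rhs = 18, matching y values: none (0 points).
  x = 9: rhs = 1, matching y values: 1, 18 (2 points).
  x = 10: rhs = 0, matching y values: 0 (1 points).
  x = 11: rhs = 2, matching y values: none (0 points).
  x = 12: rhs = 13, matching y values: none (0 points).
  x = 13: rhs = 1, matching y values: 1, 18 (2 points).
  x = 14: rhs = 10, matching y values: none (0 points).
  x = 15: rhs = 8, matching y values: none (0 points).
  x = 16: rhs = 1, matching y values: 1, 18 (2 points).
  x = 17: rhs = 14, matching y values: none (0 points).
  x = 18: rhs = 15, matching y values: none (0 points).
Total affine count: 15.
Full point count |E(F_19)| = 15 + 1 = 16.
Hasse bound: |16 − (19+1)| = |-4| = 4 ≤ 2√19 ≈ 8.7178 ✓.


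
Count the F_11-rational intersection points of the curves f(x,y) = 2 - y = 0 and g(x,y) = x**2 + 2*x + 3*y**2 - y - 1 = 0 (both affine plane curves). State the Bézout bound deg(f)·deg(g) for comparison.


Common zeros: {(4, 2), (5, 2)}; count = 2; Bézout bound = 2.

deg(f) = 1, deg(g) = 2, so Bézout bound = 2.
Scan x ∈ F_11. For each x, list the y ∈ F_11 with f(x, y) ≡ 0 and those with g(x, y) ≡ 0 (mod 11); the common zeros in that column are the intersection.
  x = 0: f ≡ 0 at y ∈ {2}; g ≡ 0 at y ∈ ∅; common: ∅.
  x = 1: f ≡ 0 at y ∈ {2}; g ≡ 0 at y ∈ ∅; common: ∅.
  x = 2: f ≡ 0 at y ∈ {2}; g ≡ 0 at y ∈ {5, 10}; common: ∅.
  x = 3: f ≡ 0 at y ∈ {2}; g ≡ 0 at y ∈ {7, 8}; common: ∅.
  x = 4: f ≡ 0 at y ∈ {2}; g ≡ 0 at y ∈ {2}; common: {2}.
  x = 5: f ≡ 0 at y ∈ {2}; g ≡ 0 at y ∈ {2}; common: {2}.
  x = 6: f ≡ 0 at y ∈ {2}; g ≡ 0 at y ∈ {7, 8}; common: ∅.
  x = 7: f ≡ 0 at y ∈ {2}; g ≡ 0 at y ∈ {5, 10}; common: ∅.
  x = 8: f ≡ 0 at y ∈ {2}; g ≡ 0 at y ∈ ∅; common: ∅.
  x = 9: f ≡ 0 at y ∈ {2}; g ≡ 0 at y ∈ ∅; common: ∅.
  x = 10: f ≡ 0 at y ∈ {2}; g ≡ 0 at y ∈ {1, 3}; common: ∅.
Collecting: common zeros = {(4, 2), (5, 2)}, so the count is 2.
Comparison with the Bézout bound: 2 ≤ 2 = deg(f)·deg(g), as expected for curves with no common component (the bound is attained).


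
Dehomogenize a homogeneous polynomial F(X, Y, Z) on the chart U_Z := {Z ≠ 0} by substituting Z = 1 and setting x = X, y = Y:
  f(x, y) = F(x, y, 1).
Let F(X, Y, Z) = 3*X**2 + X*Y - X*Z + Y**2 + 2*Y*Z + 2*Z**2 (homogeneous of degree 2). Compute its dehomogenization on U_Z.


f(x, y) = 3*x**2 + x*y - x + y**2 + 2*y + 2

On U_Z we set Z = 1. Each monomial c·X^i·Y^j·Z^k in F becomes c·x^i·y^j·1^k = c·x^i·y^j.
Substituting Z = 1: F(X, Y, 1) = 3*x**2 + x*y - x + y**2 + 2*y + 2.
Note: deg(f) ≤ deg(F) = 2; strict inequality happens when F is divisible by Z (lost terms).


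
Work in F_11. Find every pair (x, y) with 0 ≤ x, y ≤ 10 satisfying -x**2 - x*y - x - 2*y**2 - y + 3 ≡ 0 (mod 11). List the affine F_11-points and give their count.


Affine F_11-points: {(0, 1), (0, 4), (1, 2), (1, 8), (6, 4), (6, 9), (7, 2), (7, 5), (9, 1), (9, 5)}; count = 10.

For each of the 121 pairs (x, y) ∈ F_11², evaluate f(x, y) mod 11. Record the zeros.
  x = 0: [0↦3, 1↦0, 2↦4, 3↦4, 4↦0, 5↦3, 6↦2, 7↦8, 8↦10, 9↦8, 10↦2]  zeros at y ∈ {1, 4}
  x = 1: [0↦1, 1↦8, 2↦0, 3↦10, 4↦5, 5↦7, 6↦5, 7↦10, 8↦0, 9↦8, 10↦1]  zeros at y ∈ {2, 8}
  x = 2: [0↦8, 1↦3, 2↦5, 3↦3, 4↦8, 5↦9, 6↦6, 7↦10, 8↦10, 9↦6, 10↦9]  zeros at y ∈ ∅
  x = 3: [0↦2, 1↦7, 2↦8, 3↦5, 4↦9, 5↦9, 6↦5, 7↦8, 8↦7, 9↦2, 10↦4]  zeros at y ∈ ∅
  x = 4: [0↦5, 1↦9, 2↦9, 3↦5, 4↦8, 5↦7, 6↦2, 7↦4, 8↦2, 9↦7, 10↦8]  zeros at y ∈ ∅
  x = 5: [0↦6, 1↦9, 2↦8, 3↦3, 4↦5, 5↦3, 6↦8, 7↦9, 8↦6, 9↦10, 10↦10]  zeros at y ∈ ∅
  x = 6: [0↦5, 1↦7, 2↦5, 3↦10, 4↦0, 5↦8, 6↦1, 7↦1, 8↦8, 9↦0, 10↦10]  zeros at y ∈ {4, 9}
  x = 7: [0↦2, 1↦3, 2↦0, 3↦4, 4↦4, 5↦0, 6↦3, 7↦2, 8↦8, 9↦10, 10↦8]  zeros at y ∈ {2, 5}
  x = 8: [0↦8, 1↦8, 2↦4, 3↦7, 4↦6, 5↦1, 6↦3, 7↦1, 8↦6, 9↦7, 10↦4]  zeros at y ∈ ∅
  x = 9: [0↦1, 1↦0, 2↦6, 3↦8, 4↦6, 5↦0, 6↦1, 7↦9, 8↦2, 9↦2, 10↦9]  zeros at y ∈ {1, 5}
  x = 10: [0↦3, 1↦1, 2↦6, 3↦7, 4↦4, 5↦8, 6↦8, 7↦4, 8↦7, 9↦6, 10↦1]  zeros at y ∈ ∅
Collecting zeros: affine points = {(0, 1), (0, 4), (1, 2), (1, 8), (6, 4), (6, 9), (7, 2), (7, 5), (9, 1), (9, 5)}.
Total count |C(F_11)_aff| = 10.


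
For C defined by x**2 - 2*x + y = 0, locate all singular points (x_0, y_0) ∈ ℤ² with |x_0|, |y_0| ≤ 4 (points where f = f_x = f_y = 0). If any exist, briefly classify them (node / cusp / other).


No singular points in the scanned grid; C is smooth there.

Compute partial derivatives:
  f_x = 2*x - 2.
  f_y = 1.
f_y = 1 is a nonzero constant, so f_y never vanishes: no point (x, y) can satisfy f = f_x = f_y = 0. In particular no (x, y) ∈ {−4, ..., 4}² is singular; the curve is smooth.


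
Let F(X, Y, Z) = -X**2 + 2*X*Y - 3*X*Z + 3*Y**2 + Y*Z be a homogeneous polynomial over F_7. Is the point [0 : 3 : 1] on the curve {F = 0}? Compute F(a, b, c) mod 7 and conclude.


F(0,3,1) ≡ 2 (mod 7); P is NOT on the curve.

Evaluate F(0, 3, 1) term-by-term (mod 7).
  -X**2 ↦ -1·0·1·1 = 0
  2*X*Y ↦ 2·0·3·1 = 0
  -3*X*Z ↦ -3·0·1·1 = 0
  3*Y**2 ↦ 3·1·9·1 = 27
  Y*Z ↦ 1·1·3·1 = 3
Sum: F(0, 3, 1) = (0) + (0) + (0) + (27) + (3) = 30.
Reducing mod 7: 30 ≡ 2 (mod 7).
Since F(a, b, c) ≡ 2 ≠ 0 (mod 7), P does NOT lie on the curve.


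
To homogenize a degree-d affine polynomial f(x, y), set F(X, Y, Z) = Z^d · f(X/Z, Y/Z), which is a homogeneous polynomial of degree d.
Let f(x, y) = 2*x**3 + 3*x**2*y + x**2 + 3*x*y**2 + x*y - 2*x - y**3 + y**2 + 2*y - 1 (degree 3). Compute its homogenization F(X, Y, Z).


F(X, Y, Z) = 2*X**3 + 3*X**2*Y + X**2*Z + 3*X*Y**2 + X*Y*Z - 2*X*Z**2 - Y**3 + Y**2*Z + 2*Y*Z**2 - Z**3

deg(f) = 3.
Substitute x = X/Z, y = Y/Z into f, then multiply by Z^3.
  monomial 2·x^3·y^0 ↦ 2·X^3·Y^0·Z^0.
  monomial 3·x^2·y^1 ↦ 3·X^2·Y^1·Z^0.
  monomial 1·x^2·y^0 ↦ 1·X^2·Y^0·Z^1.
  monomial 3·x^1·y^2 ↦ 3·X^1·Y^2·Z^0.
  monomial 1·x^1·y^1 ↦ 1·X^1·Y^1·Z^1.
  monomial -2·x^1·y^0 ↦ -2·X^1·Y^0·Z^2.
  monomial -1·x^0·y^3 ↦ -1·X^0·Y^3·Z^0.
  monomial 1·x^0·y^2 ↦ 1·X^0·Y^2·Z^1.
  monomial 2·x^0·y^1 ↦ 2·X^0·Y^1·Z^2.
  monomial -1·x^0·y^0 ↦ -1·X^0·Y^0·Z^3.
Collecting: F(X, Y, Z) = 2*X**3 + 3*X**2*Y + X**2*Z + 3*X*Y**2 + X*Y*Z - 2*X*Z**2 - Y**3 + Y**2*Z + 2*Y*Z**2 - Z**3.


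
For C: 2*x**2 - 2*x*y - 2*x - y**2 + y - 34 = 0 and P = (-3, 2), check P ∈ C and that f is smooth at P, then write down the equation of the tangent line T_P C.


Tangent line at P: -18*x + 3*y - 60 = 0.

Step 1: f(-3, 2) = 0, so P lies on C.
Step 2: partial derivatives
  f_x(x, y) = 4*x - 2*y - 2, f_y(x, y) = -2*x - 2*y + 1.
  f_x(P) = -18, f_y(P) = 3 (gradient nonzero, so P is smooth).
Step 3: tangent line at P: -18·(x − -3) + 3·(y − 2) = 0.
Expanding: -18*x + 3*y - 60 = 0.


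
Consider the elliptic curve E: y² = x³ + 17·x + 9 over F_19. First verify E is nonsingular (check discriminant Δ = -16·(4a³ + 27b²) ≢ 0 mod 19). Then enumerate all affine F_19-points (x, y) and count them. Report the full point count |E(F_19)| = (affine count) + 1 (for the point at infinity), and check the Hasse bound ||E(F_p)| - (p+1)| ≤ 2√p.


Affine points = {(0, 3), (0, 16), (3, 7), (3, 12), (6, 2), (6, 17), (8, 7), (8, 12), (9, 6), (9, 13), (10, 1), (10, 18), (11, 8), (11, 11), (16, 8), (16, 11), (17, 9), (17, 10)}; affine count = 18; |E(F_19)| = 19.

Discriminant check: Δ ∝ 4a³ + 27b² = 4·17³ + 27·9² = 4·4913 + 27·81 ≡ 8 (mod 19). Nonzero ⇒ E is nonsingular.
For each x ∈ F_19, compute rhs = x³ + 17·x + 9 mod 19, then count y ∈ F_19 with y² ≡ rhs.
  x = 0: rhs = 9, matching y values: 3, 16 (2 points).
  x = 1: rhs = 8, matching y values: none (0 points).
  x = 2: rhs = 13, matching y values: none (0 points).
  x = 3: rhs = 11, matching y values: 7, 12 (2 points).
  x = 4: rhs = 8, matching y values: none (0 points).
  x = 5: rhs = 10, matching y values: none (0 points).
  x = 6: rhs = 4, matching y values: 2, 17 (2 points).
  x = 7: rhs = 15, matching y values: none (0 points).
  x = 8: rhs = 11, matching y values: 7, 12 (2 points).
  x = 9: rhs = 17, matching y values: 6, 13 (2 points).
  x = 10: rhs = 1, matching y values: 1, 18 (2 points).
  x = 11: rhs = 7, matching y values: 8, 11 (2 points).
  x = 12: rhs = 3, matching y values: none (0 points).
  x = 13: rhs = 14, matching y values: none (0 points).
  x = 14: rhs = 8, matching y values: none (0 points).
  x = 15: rhs = 10, matching y values: none (0 points).
  x = 16: rhs = 7, matching y values: 8, 11 (2 points).
  x = 17: rhs = 5, matching y values: 9, 10 (2 points).
  x = 18: rhs = 10, matching y values: none (0 points).
Total affine count: 18.
Full point count |E(F_19)| = 18 + 1 = 19.
Hasse bound: |19 − (19+1)| = |-1| = 1 ≤ 2√19 ≈ 8.7178 ✓.


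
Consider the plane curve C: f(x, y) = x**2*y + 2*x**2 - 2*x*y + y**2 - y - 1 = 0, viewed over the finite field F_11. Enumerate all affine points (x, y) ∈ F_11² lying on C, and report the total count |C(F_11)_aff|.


Affine F_11-points: {(0, 4), (0, 8), (1, 1), (5, 4), (6, 2), (6, 8), (7, 1), (7, 9), (10, 10)}; count = 9.

For each of the 121 pairs (x, y) ∈ F_11², evaluate f(x, y) mod 11. Record the zeros.
  x = 0: [0↦10, 1↦10, 2↦1, 3↦5, 4↦0, 5↦8, 6↦7, 7↦8, 8↦0, 9↦5, 10↦1]  zeros at y ∈ {4, 8}
  x = 1: [0↦1, 1↦0, 2↦1, 3↦4, 4↦9, 5↦5, 6↦3, 7↦3, 8↦5, 9↦9, 10↦4]  zeros at y ∈ {1}
  x = 2: [0↦7, 1↦7, 2↦9, 3↦2, 4↦8, 5↦5, 6↦4, 7↦5, 8↦8, 9↦2, 10↦9]  zeros at y ∈ ∅
  x = 3: [0↦6, 1↦9, 2↦3, 3↦10, 4↦8, 5↦8, 6↦10, 7↦3, 8↦9, 9↦6, 10↦5]  zeros at y ∈ ∅
  x = 4: [0↦9, 1↦6, 2↦5, 3↦6, 4↦9, 5↦3, 6↦10, 7↦8, 8↦8, 9↦10, 10↦3]  zeros at y ∈ ∅
  x = 5: [0↦5, 1↦9, 2↦4, 3↦1, 4↦0, 5↦1, 6↦4, 7↦9, 8↦5, 9↦3, 10↦3]  zeros at y ∈ {4}
  x = 6: [0↦5, 1↦7, 2↦0, 3↦6, 4↦3, 5↦2, 6↦3, 7↦6, 8↦0, 9↦7, 10↦5]  zeros at y ∈ {2, 8}
  x = 7: [0↦9, 1↦0, 2↦4, 3↦10, 4↦7, 5↦6, 6↦7, 7↦10, 8↦4, 9↦0, 10↦9]  zeros at y ∈ {1, 9}
  x = 8: [0↦6, 1↦10, 2↦5, 3↦2, 4↦1, 5↦2, 6↦5, 7↦10, 8↦6, 9↦4, 10↦4]  zeros at y ∈ ∅
  x = 9: [0↦7, 1↦4, 2↦3, 3↦4, 4↦7, 5↦1, 6↦8, 7↦6, 8↦6, 9↦8, 10↦1]  zeros at y ∈ ∅
  x = 10: [0↦1, 1↦4, 2↦9, 3↦5, 4↦3, 5↦3, 6↦5, 7↦9, 8↦4, 9↦1, 10↦0]  zeros at y ∈ {10}
Collecting zeros: affine points = {(0, 4), (0, 8), (1, 1), (5, 4), (6, 2), (6, 8), (7, 1), (7, 9), (10, 10)}.
Total count |C(F_11)_aff| = 9.


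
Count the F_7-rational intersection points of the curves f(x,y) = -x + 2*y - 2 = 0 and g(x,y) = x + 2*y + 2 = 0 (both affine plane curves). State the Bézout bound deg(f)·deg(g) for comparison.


Common zeros: {(5, 0)}; count = 1; Bézout bound = 1.

deg(f) = 1, deg(g) = 1, so Bézout bound = 1.
Scan x ∈ F_7. For each x, list the y ∈ F_7 with f(x, y) ≡ 0 and those with g(x, y) ≡ 0 (mod 7); the common zeros in that column are the intersection.
  x = 0: f ≡ 0 at y ∈ {1}; g ≡ 0 at y ∈ {6}; common: ∅.
  x = 1: f ≡ 0 at y ∈ {5}; g ≡ 0 at y ∈ {2}; common: ∅.
  x = 2: f ≡ 0 at y ∈ {2}; g ≡ 0 at y ∈ {5}; common: ∅.
  x = 3: f ≡ 0 at y ∈ {6}; g ≡ 0 at y ∈ {1}; common: ∅.
  x = 4: f ≡ 0 at y ∈ {3}; g ≡ 0 at y ∈ {4}; common: ∅.
  x = 5: f ≡ 0 at y ∈ {0}; g ≡ 0 at y ∈ {0}; common: {0}.
  x = 6: f ≡ 0 at y ∈ {4}; g ≡ 0 at y ∈ {3}; common: ∅.
Collecting: common zeros = {(5, 0)}, so the count is 1.
Comparison with the Bézout bound: 1 ≤ 1 = deg(f)·deg(g), as expected for curves with no common component (the bound is attained).


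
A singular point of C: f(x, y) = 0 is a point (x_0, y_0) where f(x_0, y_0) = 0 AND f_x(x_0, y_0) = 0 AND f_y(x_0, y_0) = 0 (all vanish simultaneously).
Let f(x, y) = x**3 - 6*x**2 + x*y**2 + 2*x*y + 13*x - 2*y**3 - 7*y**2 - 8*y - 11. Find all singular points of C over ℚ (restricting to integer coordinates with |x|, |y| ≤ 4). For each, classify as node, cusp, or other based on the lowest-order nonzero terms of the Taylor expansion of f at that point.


Singular points: {(2, -1)}; classification: cusp.

Compute partial derivatives:
  f_x = 3*x**2 - 12*x + y**2 + 2*y + 13.
  f_y = 2*x*y + 2*x - 6*y**2 - 14*y - 8.
Scan x_0 ∈ {−4, ..., 4}. For each x_0, f_y(x_0, y) is a polynomial in y; find its integer roots y ∈ {−4, ..., 4}, then test f_x and f at those candidates.
  x = -4: f_y(-4, y) = -6*y**2 - 22*y - 16; vanishes at y ∈ {-1}. (-4, -1): f_x = 108 ≠ 0.
  x = -3: f_y(-3, y) = -6*y**2 - 20*y - 14; vanishes at y ∈ {-1}. (-3, -1): f_x = 75 ≠ 0.
  x = -2: f_y(-2, y) = -6*y**2 - 18*y - 12; vanishes at y ∈ {-2, -1}. (-2, -2): f_x = 49 ≠ 0; (-2, -1): f_x = 48 ≠ 0.
  x = -1: f_y(-1, y) = -6*y**2 - 16*y - 10; vanishes at y ∈ {-1}. (-1, -1): f_x = 27 ≠ 0.
  x = 0: f_y(0, y) = -6*y**2 - 14*y - 8; vanishes at y ∈ {-1}. (0, -1): f_x = 12 ≠ 0.
  x = 1: f_y(1, y) = -6*y**2 - 12*y - 6; vanishes at y ∈ {-1}. (1, -1): f_x = 3 ≠ 0.
  x = 2: f_y(2, y) = -6*y**2 - 10*y - 4; vanishes at y ∈ {-1}. (2, -1): f_x = 0, f = 0 — SINGULAR.
  x = 3: f_y(3, y) = -6*y**2 - 8*y - 2; vanishes at y ∈ {-1}. (3, -1): f_x = 3 ≠ 0.
  x = 4: f_y(4, y) = -6*y**2 - 6*y; vanishes at y ∈ {-1, 0}. (4, -1): f_x = 12 ≠ 0; (4, 0): f_x = 13 ≠ 0.
Only singular point on the grid: (2, -1).
Classify: substitute x = 2 + u, y = -1 + v and expand: f = u**3 + u*v**2 - 2*v**3 + v**2.
No constant or linear terms (consistent with a singular point). Quadratic part: v**2. Cubic part: u**3 + u*v**2 - 2*v**3.
The quadratic part v**2 is a perfect square, so there is a single (double) tangent line v = 0, i.e. y = -1. Restricting the cubic part to that line (v = 0) leaves u**3 ≠ 0, so f is not divisible by v and the branch is v² ≈ -u**3 to lowest order — this is a cusp.
Classification: cusp.


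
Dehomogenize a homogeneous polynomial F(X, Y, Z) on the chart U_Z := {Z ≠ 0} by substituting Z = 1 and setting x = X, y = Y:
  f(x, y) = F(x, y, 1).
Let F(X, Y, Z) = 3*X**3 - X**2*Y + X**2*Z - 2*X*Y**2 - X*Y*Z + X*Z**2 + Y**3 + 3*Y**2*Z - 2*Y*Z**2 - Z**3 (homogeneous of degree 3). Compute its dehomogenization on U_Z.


f(x, y) = 3*x**3 - x**2*y + x**2 - 2*x*y**2 - x*y + x + y**3 + 3*y**2 - 2*y - 1

On U_Z we set Z = 1. Each monomial c·X^i·Y^j·Z^k in F becomes c·x^i·y^j·1^k = c·x^i·y^j.
Substituting Z = 1: F(X, Y, 1) = 3*x**3 - x**2*y + x**2 - 2*x*y**2 - x*y + x + y**3 + 3*y**2 - 2*y - 1.
Note: deg(f) ≤ deg(F) = 3; strict inequality happens when F is divisible by Z (lost terms).


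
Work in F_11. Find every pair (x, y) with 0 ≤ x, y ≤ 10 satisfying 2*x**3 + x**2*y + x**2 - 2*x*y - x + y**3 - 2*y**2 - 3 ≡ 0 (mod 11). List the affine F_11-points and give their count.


Affine F_11-points: {(0, 7), (5, 2), (7, 1)}; count = 3.

For each of the 121 pairs (x, y) ∈ F_11², evaluate f(x, y) mod 11. Record the zeros.
  x = 0: [0↦8, 1↦7, 2↦8, 3↦6, 4↦7, 5↦6, 6↦9, 7↦0, 8↦7, 9↦3, 10↦5]  zeros at y ∈ {7}
  x = 1: [0↦10, 1↦8, 2↦8, 3↦5, 4↦5, 5↦3, 6↦5, 7↦6, 8↦1, 9↦7, 10↦8]  zeros at y ∈ ∅
  x = 2: [0↦4, 1↦3, 2↦4, 3↦2, 4↦3, 5↦2, 6↦5, 7↦7, 8↦3, 9↦10, 10↦1]  zeros at y ∈ ∅
  x = 3: [0↦2, 1↦4, 2↦8, 3↦9, 4↦2, 5↦4, 6↦10, 7↦4, 8↦3, 9↦2, 10↦7]  zeros at y ∈ ∅
  x = 4: [0↦5, 1↦1, 2↦10, 3↦5, 4↦3, 5↦10, 6↦10, 7↦9, 8↦2, 9↦6, 10↦5]  zeros at y ∈ ∅
  x = 5: [0↦3, 1↦6, 2↦0, 3↦2, 4↦7, 5↦10, 6↦6, 7↦1, 8↦1, 9↦1, 10↦7]  zeros at y ∈ {2}
  x = 6: [0↦8, 1↦9, 2↦1, 3↦1, 4↦4, 5↦5, 6↦10, 7↦3, 8↦1, 9↦10, 10↦3]  zeros at y ∈ ∅
  x = 7: [0↦10, 1↦0, 2↦3, 3↦3, 4↦6, 5↦7, 6↦1, 7↦5, 8↦3, 9↦1, 10↦5]  zeros at y ∈ {1}
  x = 8: [0↦10, 1↦2, 2↦7, 3↦9, 4↦3, 5↦6, 6↦2, 7↦8, 8↦8, 9↦8, 10↦3]  zeros at y ∈ ∅
  x = 9: [0↦9, 1↦5, 2↦3, 3↦9, 4↦7, 5↦3, 6↦3, 7↦2, 8↦6, 9↦10, 10↦9]  zeros at y ∈ ∅
  x = 10: [0↦8, 1↦10, 2↦3, 3↦4, 4↦8, 5↦10, 6↦5, 7↦10, 8↦9, 9↦8, 10↦2]  zeros at y ∈ ∅
Collecting zeros: affine points = {(0, 7), (5, 2), (7, 1)}.
Total count |C(F_11)_aff| = 3.


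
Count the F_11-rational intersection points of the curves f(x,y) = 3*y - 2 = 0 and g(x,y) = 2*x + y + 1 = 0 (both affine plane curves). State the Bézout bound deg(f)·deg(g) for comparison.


Common zeros: {(1, 8)}; count = 1; Bézout bound = 1.

deg(f) = 1, deg(g) = 1, so Bézout bound = 1.
Scan x ∈ F_11. For each x, list the y ∈ F_11 with f(x, y) ≡ 0 and those with g(x, y) ≡ 0 (mod 11); the common zeros in that column are the intersection.
  x = 0: f ≡ 0 at y ∈ {8}; g ≡ 0 at y ∈ {10}; common: ∅.
  x = 1: f ≡ 0 at y ∈ {8}; g ≡ 0 at y ∈ {8}; common: {8}.
  x = 2: f ≡ 0 at y ∈ {8}; g ≡ 0 at y ∈ {6}; common: ∅.
  x = 3: f ≡ 0 at y ∈ {8}; g ≡ 0 at y ∈ {4}; common: ∅.
  x = 4: f ≡ 0 at y ∈ {8}; g ≡ 0 at y ∈ {2}; common: ∅.
  x = 5: f ≡ 0 at y ∈ {8}; g ≡ 0 at y ∈ {0}; common: ∅.
  x = 6: f ≡ 0 at y ∈ {8}; g ≡ 0 at y ∈ {9}; common: ∅.
  x = 7: f ≡ 0 at y ∈ {8}; g ≡ 0 at y ∈ {7}; common: ∅.
  x = 8: f ≡ 0 at y ∈ {8}; g ≡ 0 at y ∈ {5}; common: ∅.
  x = 9: f ≡ 0 at y ∈ {8}; g ≡ 0 at y ∈ {3}; common: ∅.
  x = 10: f ≡ 0 at y ∈ {8}; g ≡ 0 at y ∈ {1}; common: ∅.
Collecting: common zeros = {(1, 8)}, so the count is 1.
Comparison with the Bézout bound: 1 ≤ 1 = deg(f)·deg(g), as expected for curves with no common component (the bound is attained).


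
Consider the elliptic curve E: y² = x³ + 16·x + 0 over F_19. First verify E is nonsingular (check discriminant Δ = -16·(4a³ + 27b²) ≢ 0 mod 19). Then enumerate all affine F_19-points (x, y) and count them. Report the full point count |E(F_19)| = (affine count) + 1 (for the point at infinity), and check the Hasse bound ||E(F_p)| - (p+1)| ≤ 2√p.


Affine points = {(0, 0), (1, 6), (1, 13), (10, 1), (10, 18), (11, 5), (11, 14), (12, 1), (12, 18), (13, 7), (13, 12), (14, 2), (14, 17), (15, 9), (15, 10), (16, 1), (16, 18), (17, 6), (17, 13)}; affine count = 19; |E(F_19)| = 20.

Discriminant check: Δ ∝ 4a³ + 27b² = 4·16³ + 27·0² = 4·4096 + 27·0 ≡ 6 (mod 19). Nonzero ⇒ E is nonsingular.
For each x ∈ F_19, compute rhs = x³ + 16·x + 0 mod 19, then count y ∈ F_19 with y² ≡ rhs.
  x = 0: rhs = 0, matching y values: 0 (1 points).
  x = 1: rhs = 17, matching y values: 6, 13 (2 points).
  x = 2: rhs = 2, matching y values: none (0 points).
  x = 3: rhs = 18, matching y values: none (0 points).
  x = 4: rhs = 14, matching y values: none (0 points).
  x = 5: rhs = 15, matching y values: none (0 points).
  x = 6: rhs = 8, matching y values: none (0 points).
  x = 7: rhs = 18, matching y values: none (0 points).
  x = 8: rhs = 13, matching y values: none (0 points).
  x = 9: rhs = 18, matching y values: none (0 points).
  x = 10: rhs = 1, matching y values: 1, 18 (2 points).
  x = 11: rhs = 6, matching y values: 5, 14 (2 points).
  x = 12: rhs = 1, matching y values: 1, 18 (2 points).
  x = 13: rhs = 11, matching y values: 7, 12 (2 points).
  x = 14: rhs = 4, matching y values: 2, 17 (2 points).
  x = 15: rhs = 5, matching y values: 9, 10 (2 points).
  x = 16: rhs = 1, matching y values: 1, 18 (2 points).
  x = 17: rhs = 17, matching y values: 6, 13 (2 points).
  x = 18: rhs = 2, matching y values: none (0 points).
Total affine count: 19.
Full point count |E(F_19)| = 19 + 1 = 20.
Hasse bound: |20 − (19+1)| = |0| = 0 ≤ 2√19 ≈ 8.7178 ✓.


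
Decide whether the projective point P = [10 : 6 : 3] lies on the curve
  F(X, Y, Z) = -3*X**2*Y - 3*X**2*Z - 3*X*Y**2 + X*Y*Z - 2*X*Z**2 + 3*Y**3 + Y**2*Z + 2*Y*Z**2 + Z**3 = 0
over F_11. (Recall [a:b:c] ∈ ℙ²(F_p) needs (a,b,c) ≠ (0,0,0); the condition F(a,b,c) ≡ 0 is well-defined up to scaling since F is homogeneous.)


F(10,6,3) ≡ 4 (mod 11); P is NOT on the curve.

Evaluate F(10, 6, 3) term-by-term (mod 11).
  -3*X**2*Y ↦ -3·100·6·1 = -1800
  -3*X**2*Z ↦ -3·100·1·3 = -900
  -3*X*Y**2 ↦ -3·10·36·1 = -1080
  X*Y*Z ↦ 1·10·6·3 = 180
  -2*X*Z**2 ↦ -2·10·1·9 = -180
  3*Y**3 ↦ 3·1·216·1 = 648
  Y**2*Z ↦ 1·1·36·3 = 108
  2*Y*Z**2 ↦ 2·1·6·9 = 108
  Z**3 ↦ 1·1·1·27 = 27
Sum: F(10, 6, 3) = (-1800) + (-900) + (-1080) + (180) + (-180) + (648) + (108) + (108) + (27) = -2889.
Reducing mod 11: -2889 ≡ 4 (mod 11).
Since F(a, b, c) ≡ 4 ≠ 0 (mod 11), P does NOT lie on the curve.


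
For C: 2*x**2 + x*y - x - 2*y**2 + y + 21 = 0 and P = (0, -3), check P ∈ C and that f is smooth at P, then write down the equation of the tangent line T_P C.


Tangent line at P: -4*x + 13*y + 39 = 0.

Step 1: f(0, -3) = 0, so P lies on C.
Step 2: partial derivatives
  f_x(x, y) = 4*x + y - 1, f_y(x, y) = x - 4*y + 1.
  f_x(P) = -4, f_y(P) = 13 (gradient nonzero, so P is smooth).
Step 3: tangent line at P: -4·(x − 0) + 13·(y − -3) = 0.
Expanding: -4*x + 13*y + 39 = 0.


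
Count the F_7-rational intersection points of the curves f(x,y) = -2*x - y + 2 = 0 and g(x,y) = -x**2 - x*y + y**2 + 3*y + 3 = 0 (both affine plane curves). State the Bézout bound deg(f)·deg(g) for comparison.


Common zeros: ∅; count = 0; Bézout bound = 2.

deg(f) = 1, deg(g) = 2, so Bézout bound = 2.
Scan x ∈ F_7. For each x, list the y ∈ F_7 with f(x, y) ≡ 0 and those with g(x, y) ≡ 0 (mod 7); the common zeros in that column are the intersection.
  x = 0: f ≡ 0 at y ∈ {2}; g ≡ 0 at y ∈ {1, 3}; common: ∅.
  x = 1: f ≡ 0 at y ∈ {0}; g ≡ 0 at y ∈ ∅; common: ∅.
  x = 2: f ≡ 0 at y ∈ {5}; g ≡ 0 at y ∈ ∅; common: ∅.
  x = 3: f ≡ 0 at y ∈ {3}; g ≡ 0 at y ∈ ∅; common: ∅.
  x = 4: f ≡ 0 at y ∈ {1}; g ≡ 0 at y ∈ {3, 5}; common: ∅.
  x = 5: f ≡ 0 at y ∈ {6}; g ≡ 0 at y ∈ {4, 5}; common: ∅.
  x = 6: f ≡ 0 at y ∈ {4}; g ≡ 0 at y ∈ {1, 2}; common: ∅.
Collecting: common zeros = ∅, so the count is 0.
Comparison with the Bézout bound: 0 ≤ 2 = deg(f)·deg(g), as expected for curves with no common component (the affine F_7-count falls short of the bound because intersections may lie at infinity, over extension fields, or carry multiplicity).


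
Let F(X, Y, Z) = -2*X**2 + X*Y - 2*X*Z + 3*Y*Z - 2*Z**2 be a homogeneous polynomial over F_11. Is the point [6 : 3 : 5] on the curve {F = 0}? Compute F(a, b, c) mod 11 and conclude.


F(6,3,5) ≡ 2 (mod 11); P is NOT on the curve.

Evaluate F(6, 3, 5) term-by-term (mod 11).
  -2*X**2 ↦ -2·36·1·1 = -72
  X*Y ↦ 1·6·3·1 = 18
  -2*X*Z ↦ -2·6·1·5 = -60
  3*Y*Z ↦ 3·1·3·5 = 45
  -2*Z**2 ↦ -2·1·1·25 = -50
Sum: F(6, 3, 5) = (-72) + (18) + (-60) + (45) + (-50) = -119.
Reducing mod 11: -119 ≡ 2 (mod 11).
Since F(a, b, c) ≡ 2 ≠ 0 (mod 11), P does NOT lie on the curve.


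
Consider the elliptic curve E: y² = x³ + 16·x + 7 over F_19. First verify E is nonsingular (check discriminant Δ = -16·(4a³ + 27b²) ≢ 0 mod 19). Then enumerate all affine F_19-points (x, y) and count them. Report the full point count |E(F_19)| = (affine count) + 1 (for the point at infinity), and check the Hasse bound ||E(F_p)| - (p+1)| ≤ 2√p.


Affine points = {(0, 8), (0, 11), (1, 9), (1, 10), (2, 3), (2, 16), (3, 5), (3, 14), (7, 5), (7, 14), (8, 1), (8, 18), (9, 5), (9, 14), (14, 7), (14, 12), (17, 9), (17, 10), (18, 3), (18, 16)}; affine count = 20; |E(F_19)| = 21.

Discriminant check: Δ ∝ 4a³ + 27b² = 4·16³ + 27·7² = 4·4096 + 27·49 ≡ 18 (mod 19). Nonzero ⇒ E is nonsingular.
For each x ∈ F_19, compute rhs = x³ + 16·x + 7 mod 19, then count y ∈ F_19 with y² ≡ rhs.
  x = 0: rhs = 7, matching y values: 8, 11 (2 points).
  x = 1: rhs = 5, matching y values: 9, 10 (2 points).
  x = 2: rhs = 9, matching y values: 3, 16 (2 points).
  x = 3: rhs = 6, matching y values: 5, 14 (2 points).
  x = 4: rhs = 2, matching y values: none (0 points).
  x = 5: rhs = 3, matching y values: none (0 points).
  x = 6: rhs = 15, matching y values: none (0 points).
  x = 7: rhs = 6, matching y values: 5, 14 (2 points).
  x = 8: rhs = 1, matching y values: 1, 18 (2 points).
  x = 9: rhs = 6, matching y values: 5, 14 (2 points).
  x = 10: rhs = 8, matching y values: none (0 points).
  x = 11: rhs = 13, matching y values: none (0 points).
  x = 12: rhs = 8, matching y values: none (0 points).
  x = 13: rhs = 18, matching y values: none (0 points).
  x = 14: rhs = 11, matching y values: 7, 12 (2 points).
  x = 15: rhs = 12, matching y values: none (0 points).
  x = 16: rhs = 8, matching y values: none (0 points).
  x = 17: rhs = 5, matching y values: 9, 10 (2 points).
  x = 18: rhs = 9, matching y values: 3, 16 (2 points).
Total affine count: 20.
Full point count |E(F_19)| = 20 + 1 = 21.
Hasse bound: |21 − (19+1)| = |1| = 1 ≤ 2√19 ≈ 8.7178 ✓.


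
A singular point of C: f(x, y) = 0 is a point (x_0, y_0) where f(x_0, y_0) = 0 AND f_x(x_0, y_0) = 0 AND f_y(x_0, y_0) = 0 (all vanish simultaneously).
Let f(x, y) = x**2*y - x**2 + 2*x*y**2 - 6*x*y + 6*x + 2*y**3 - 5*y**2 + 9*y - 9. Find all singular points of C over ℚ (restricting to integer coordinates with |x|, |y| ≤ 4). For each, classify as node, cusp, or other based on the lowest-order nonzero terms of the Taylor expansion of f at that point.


Singular points: {(3, 0)}; classification: node.

Compute partial derivatives:
  f_x = 2*x*y - 2*x + 2*y**2 - 6*y + 6.
  f_y = x**2 + 4*x*y - 6*x + 6*y**2 - 10*y + 9.
Scan x_0 ∈ {−4, ..., 4}. For each x_0, f_y(x_0, y) is a polynomial in y; find its integer roots y ∈ {−4, ..., 4}, then test f_x and f at those candidates.
  x = -4: f_y(-4, y) = 6*y**2 - 26*y + 49; no integer root y with |y| ≤ 4.
  x = -3: f_y(-3, y) = 6*y**2 - 22*y + 36; no integer root y with |y| ≤ 4.
  x = -2: f_y(-2, y) = 6*y**2 - 18*y + 25; no integer root y with |y| ≤ 4.
  x = -1: f_y(-1, y) = 6*y**2 - 14*y + 16; no integer root y with |y| ≤ 4.
  x = 0: f_y(0, y) = 6*y**2 - 10*y + 9; no integer root y with |y| ≤ 4.
  x = 1: f_y(1, y) = 6*y**2 - 6*y + 4; no integer root y with |y| ≤ 4.
  x = 2: f_y(2, y) = 6*y**2 - 2*y + 1; no integer root y with |y| ≤ 4.
  x = 3: f_y(3, y) = 6*y**2 + 2*y; vanishes at y ∈ {0}. (3, 0): f_x = 0, f = 0 — SINGULAR.
  x = 4: f_y(4, y) = 6*y**2 + 6*y + 1; no integer root y with |y| ≤ 4.
Only singular point on the grid: (3, 0).
Classify: substitute x = 3 + u, y = 0 + v and expand: f = u**2*v - u**2 + 2*u*v**2 + 2*v**3 + v**2.
No constant or linear terms (consistent with a singular point). Quadratic part: -u**2 + v**2. Cubic part: u**2*v + 2*u*v**2 + 2*v**3.
The quadratic part v**2 - u**2 = (v − u)(v + u) splits into two distinct linear factors, so there are two distinct tangent lines y − 0 = ±(x − 3) — this is a node (ordinary double point).
Classification: node.


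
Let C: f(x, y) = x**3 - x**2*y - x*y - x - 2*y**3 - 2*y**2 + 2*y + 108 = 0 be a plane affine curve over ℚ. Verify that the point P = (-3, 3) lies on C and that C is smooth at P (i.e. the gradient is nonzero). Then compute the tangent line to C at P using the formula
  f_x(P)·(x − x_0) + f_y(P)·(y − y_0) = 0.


Tangent line at P: 41*x - 70*y + 333 = 0.

Step 1: f(-3, 3) = 0, so P lies on C.
Step 2: partial derivatives
  f_x(x, y) = 3*x**2 - 2*x*y - y - 1, f_y(x, y) = -x**2 - x - 6*y**2 - 4*y + 2.
  f_x(P) = 41, f_y(P) = -70 (gradient nonzero, so P is smooth).
Step 3: tangent line at P: 41·(x − -3) + -70·(y − 3) = 0.
Expanding: 41*x - 70*y + 333 = 0.
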